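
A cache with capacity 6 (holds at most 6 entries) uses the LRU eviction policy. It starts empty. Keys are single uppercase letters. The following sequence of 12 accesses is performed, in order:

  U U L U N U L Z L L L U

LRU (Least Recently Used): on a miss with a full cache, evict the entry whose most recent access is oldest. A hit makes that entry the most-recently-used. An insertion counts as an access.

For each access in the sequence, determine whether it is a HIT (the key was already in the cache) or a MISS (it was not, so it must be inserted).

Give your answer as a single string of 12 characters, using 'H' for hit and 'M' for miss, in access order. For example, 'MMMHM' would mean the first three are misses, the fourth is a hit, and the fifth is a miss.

Answer: MHMHMHHMHHHH

Derivation:
LRU simulation (capacity=6):
  1. access U: MISS. Cache (LRU->MRU): [U]
  2. access U: HIT. Cache (LRU->MRU): [U]
  3. access L: MISS. Cache (LRU->MRU): [U L]
  4. access U: HIT. Cache (LRU->MRU): [L U]
  5. access N: MISS. Cache (LRU->MRU): [L U N]
  6. access U: HIT. Cache (LRU->MRU): [L N U]
  7. access L: HIT. Cache (LRU->MRU): [N U L]
  8. access Z: MISS. Cache (LRU->MRU): [N U L Z]
  9. access L: HIT. Cache (LRU->MRU): [N U Z L]
  10. access L: HIT. Cache (LRU->MRU): [N U Z L]
  11. access L: HIT. Cache (LRU->MRU): [N U Z L]
  12. access U: HIT. Cache (LRU->MRU): [N Z L U]
Total: 8 hits, 4 misses, 0 evictions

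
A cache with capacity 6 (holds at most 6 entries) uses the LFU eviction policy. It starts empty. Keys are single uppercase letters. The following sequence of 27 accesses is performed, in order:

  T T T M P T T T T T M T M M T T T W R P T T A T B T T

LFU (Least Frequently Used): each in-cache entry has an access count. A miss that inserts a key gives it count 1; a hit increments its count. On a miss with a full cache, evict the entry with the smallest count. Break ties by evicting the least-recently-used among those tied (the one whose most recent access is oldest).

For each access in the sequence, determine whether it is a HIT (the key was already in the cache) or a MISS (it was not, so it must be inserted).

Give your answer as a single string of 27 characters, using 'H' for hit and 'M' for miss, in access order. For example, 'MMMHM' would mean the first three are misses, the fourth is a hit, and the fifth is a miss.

Answer: MHHMMHHHHHHHHHHHHMMHHHMHMHH

Derivation:
LFU simulation (capacity=6):
  1. access T: MISS. Cache: [T(c=1)]
  2. access T: HIT, count now 2. Cache: [T(c=2)]
  3. access T: HIT, count now 3. Cache: [T(c=3)]
  4. access M: MISS. Cache: [M(c=1) T(c=3)]
  5. access P: MISS. Cache: [M(c=1) P(c=1) T(c=3)]
  6. access T: HIT, count now 4. Cache: [M(c=1) P(c=1) T(c=4)]
  7. access T: HIT, count now 5. Cache: [M(c=1) P(c=1) T(c=5)]
  8. access T: HIT, count now 6. Cache: [M(c=1) P(c=1) T(c=6)]
  9. access T: HIT, count now 7. Cache: [M(c=1) P(c=1) T(c=7)]
  10. access T: HIT, count now 8. Cache: [M(c=1) P(c=1) T(c=8)]
  11. access M: HIT, count now 2. Cache: [P(c=1) M(c=2) T(c=8)]
  12. access T: HIT, count now 9. Cache: [P(c=1) M(c=2) T(c=9)]
  13. access M: HIT, count now 3. Cache: [P(c=1) M(c=3) T(c=9)]
  14. access M: HIT, count now 4. Cache: [P(c=1) M(c=4) T(c=9)]
  15. access T: HIT, count now 10. Cache: [P(c=1) M(c=4) T(c=10)]
  16. access T: HIT, count now 11. Cache: [P(c=1) M(c=4) T(c=11)]
  17. access T: HIT, count now 12. Cache: [P(c=1) M(c=4) T(c=12)]
  18. access W: MISS. Cache: [P(c=1) W(c=1) M(c=4) T(c=12)]
  19. access R: MISS. Cache: [P(c=1) W(c=1) R(c=1) M(c=4) T(c=12)]
  20. access P: HIT, count now 2. Cache: [W(c=1) R(c=1) P(c=2) M(c=4) T(c=12)]
  21. access T: HIT, count now 13. Cache: [W(c=1) R(c=1) P(c=2) M(c=4) T(c=13)]
  22. access T: HIT, count now 14. Cache: [W(c=1) R(c=1) P(c=2) M(c=4) T(c=14)]
  23. access A: MISS. Cache: [W(c=1) R(c=1) A(c=1) P(c=2) M(c=4) T(c=14)]
  24. access T: HIT, count now 15. Cache: [W(c=1) R(c=1) A(c=1) P(c=2) M(c=4) T(c=15)]
  25. access B: MISS, evict W(c=1). Cache: [R(c=1) A(c=1) B(c=1) P(c=2) M(c=4) T(c=15)]
  26. access T: HIT, count now 16. Cache: [R(c=1) A(c=1) B(c=1) P(c=2) M(c=4) T(c=16)]
  27. access T: HIT, count now 17. Cache: [R(c=1) A(c=1) B(c=1) P(c=2) M(c=4) T(c=17)]
Total: 20 hits, 7 misses, 1 evictions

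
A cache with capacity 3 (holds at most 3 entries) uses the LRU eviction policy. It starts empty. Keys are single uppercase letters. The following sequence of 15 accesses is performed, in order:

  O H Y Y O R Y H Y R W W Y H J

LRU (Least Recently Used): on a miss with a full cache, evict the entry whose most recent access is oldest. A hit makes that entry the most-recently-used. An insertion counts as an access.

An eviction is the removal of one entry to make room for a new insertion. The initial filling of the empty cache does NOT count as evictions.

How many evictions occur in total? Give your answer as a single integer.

LRU simulation (capacity=3):
  1. access O: MISS. Cache (LRU->MRU): [O]
  2. access H: MISS. Cache (LRU->MRU): [O H]
  3. access Y: MISS. Cache (LRU->MRU): [O H Y]
  4. access Y: HIT. Cache (LRU->MRU): [O H Y]
  5. access O: HIT. Cache (LRU->MRU): [H Y O]
  6. access R: MISS, evict H. Cache (LRU->MRU): [Y O R]
  7. access Y: HIT. Cache (LRU->MRU): [O R Y]
  8. access H: MISS, evict O. Cache (LRU->MRU): [R Y H]
  9. access Y: HIT. Cache (LRU->MRU): [R H Y]
  10. access R: HIT. Cache (LRU->MRU): [H Y R]
  11. access W: MISS, evict H. Cache (LRU->MRU): [Y R W]
  12. access W: HIT. Cache (LRU->MRU): [Y R W]
  13. access Y: HIT. Cache (LRU->MRU): [R W Y]
  14. access H: MISS, evict R. Cache (LRU->MRU): [W Y H]
  15. access J: MISS, evict W. Cache (LRU->MRU): [Y H J]
Total: 7 hits, 8 misses, 5 evictions

Answer: 5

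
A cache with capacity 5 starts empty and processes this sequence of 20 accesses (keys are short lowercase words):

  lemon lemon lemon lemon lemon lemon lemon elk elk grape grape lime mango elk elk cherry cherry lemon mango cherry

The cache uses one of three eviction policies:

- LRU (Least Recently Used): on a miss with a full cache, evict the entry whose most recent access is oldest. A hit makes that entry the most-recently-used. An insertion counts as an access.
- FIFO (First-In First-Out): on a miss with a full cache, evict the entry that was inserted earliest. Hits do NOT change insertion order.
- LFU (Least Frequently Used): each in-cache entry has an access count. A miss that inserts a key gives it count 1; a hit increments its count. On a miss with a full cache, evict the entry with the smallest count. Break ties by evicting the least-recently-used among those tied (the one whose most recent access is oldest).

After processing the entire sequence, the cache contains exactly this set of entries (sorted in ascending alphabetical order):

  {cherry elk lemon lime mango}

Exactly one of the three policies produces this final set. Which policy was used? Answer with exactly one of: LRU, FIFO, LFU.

Simulating under each policy and comparing final sets:
  LRU: final set = {cherry elk lemon lime mango} -> MATCHES target
  FIFO: final set = {cherry grape lemon lime mango} -> differs
  LFU: final set = {cherry elk grape lemon mango} -> differs
Only LRU produces the target set.

Answer: LRU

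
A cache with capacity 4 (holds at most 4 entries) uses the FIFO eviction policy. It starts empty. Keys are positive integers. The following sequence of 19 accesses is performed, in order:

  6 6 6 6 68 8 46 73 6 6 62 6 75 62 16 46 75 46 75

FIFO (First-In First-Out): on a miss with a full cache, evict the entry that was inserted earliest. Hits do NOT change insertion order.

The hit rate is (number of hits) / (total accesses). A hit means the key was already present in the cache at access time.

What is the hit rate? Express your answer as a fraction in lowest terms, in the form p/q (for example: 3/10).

Answer: 9/19

Derivation:
FIFO simulation (capacity=4):
  1. access 6: MISS. Cache (old->new): [6]
  2. access 6: HIT. Cache (old->new): [6]
  3. access 6: HIT. Cache (old->new): [6]
  4. access 6: HIT. Cache (old->new): [6]
  5. access 68: MISS. Cache (old->new): [6 68]
  6. access 8: MISS. Cache (old->new): [6 68 8]
  7. access 46: MISS. Cache (old->new): [6 68 8 46]
  8. access 73: MISS, evict 6. Cache (old->new): [68 8 46 73]
  9. access 6: MISS, evict 68. Cache (old->new): [8 46 73 6]
  10. access 6: HIT. Cache (old->new): [8 46 73 6]
  11. access 62: MISS, evict 8. Cache (old->new): [46 73 6 62]
  12. access 6: HIT. Cache (old->new): [46 73 6 62]
  13. access 75: MISS, evict 46. Cache (old->new): [73 6 62 75]
  14. access 62: HIT. Cache (old->new): [73 6 62 75]
  15. access 16: MISS, evict 73. Cache (old->new): [6 62 75 16]
  16. access 46: MISS, evict 6. Cache (old->new): [62 75 16 46]
  17. access 75: HIT. Cache (old->new): [62 75 16 46]
  18. access 46: HIT. Cache (old->new): [62 75 16 46]
  19. access 75: HIT. Cache (old->new): [62 75 16 46]
Total: 9 hits, 10 misses, 6 evictions

Hit rate = 9/19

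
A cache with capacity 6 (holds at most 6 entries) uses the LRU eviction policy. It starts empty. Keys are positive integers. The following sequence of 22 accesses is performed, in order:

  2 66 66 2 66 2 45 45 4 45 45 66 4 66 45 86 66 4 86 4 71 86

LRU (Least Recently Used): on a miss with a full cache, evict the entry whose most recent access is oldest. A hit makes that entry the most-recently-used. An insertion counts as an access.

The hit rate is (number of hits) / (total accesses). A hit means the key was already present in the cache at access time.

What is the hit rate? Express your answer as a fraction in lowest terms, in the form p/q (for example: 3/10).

LRU simulation (capacity=6):
  1. access 2: MISS. Cache (LRU->MRU): [2]
  2. access 66: MISS. Cache (LRU->MRU): [2 66]
  3. access 66: HIT. Cache (LRU->MRU): [2 66]
  4. access 2: HIT. Cache (LRU->MRU): [66 2]
  5. access 66: HIT. Cache (LRU->MRU): [2 66]
  6. access 2: HIT. Cache (LRU->MRU): [66 2]
  7. access 45: MISS. Cache (LRU->MRU): [66 2 45]
  8. access 45: HIT. Cache (LRU->MRU): [66 2 45]
  9. access 4: MISS. Cache (LRU->MRU): [66 2 45 4]
  10. access 45: HIT. Cache (LRU->MRU): [66 2 4 45]
  11. access 45: HIT. Cache (LRU->MRU): [66 2 4 45]
  12. access 66: HIT. Cache (LRU->MRU): [2 4 45 66]
  13. access 4: HIT. Cache (LRU->MRU): [2 45 66 4]
  14. access 66: HIT. Cache (LRU->MRU): [2 45 4 66]
  15. access 45: HIT. Cache (LRU->MRU): [2 4 66 45]
  16. access 86: MISS. Cache (LRU->MRU): [2 4 66 45 86]
  17. access 66: HIT. Cache (LRU->MRU): [2 4 45 86 66]
  18. access 4: HIT. Cache (LRU->MRU): [2 45 86 66 4]
  19. access 86: HIT. Cache (LRU->MRU): [2 45 66 4 86]
  20. access 4: HIT. Cache (LRU->MRU): [2 45 66 86 4]
  21. access 71: MISS. Cache (LRU->MRU): [2 45 66 86 4 71]
  22. access 86: HIT. Cache (LRU->MRU): [2 45 66 4 71 86]
Total: 16 hits, 6 misses, 0 evictions

Hit rate = 16/22 = 8/11

Answer: 8/11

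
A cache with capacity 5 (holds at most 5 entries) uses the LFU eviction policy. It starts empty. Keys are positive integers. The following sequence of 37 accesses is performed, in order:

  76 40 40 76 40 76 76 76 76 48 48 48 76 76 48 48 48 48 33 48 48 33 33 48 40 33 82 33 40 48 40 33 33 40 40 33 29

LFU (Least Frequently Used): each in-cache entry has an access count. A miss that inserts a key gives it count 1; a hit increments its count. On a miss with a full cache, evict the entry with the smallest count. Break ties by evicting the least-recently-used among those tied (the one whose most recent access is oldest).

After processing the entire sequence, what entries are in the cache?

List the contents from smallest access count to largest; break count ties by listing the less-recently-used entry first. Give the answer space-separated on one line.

LFU simulation (capacity=5):
  1. access 76: MISS. Cache: [76(c=1)]
  2. access 40: MISS. Cache: [76(c=1) 40(c=1)]
  3. access 40: HIT, count now 2. Cache: [76(c=1) 40(c=2)]
  4. access 76: HIT, count now 2. Cache: [40(c=2) 76(c=2)]
  5. access 40: HIT, count now 3. Cache: [76(c=2) 40(c=3)]
  6. access 76: HIT, count now 3. Cache: [40(c=3) 76(c=3)]
  7. access 76: HIT, count now 4. Cache: [40(c=3) 76(c=4)]
  8. access 76: HIT, count now 5. Cache: [40(c=3) 76(c=5)]
  9. access 76: HIT, count now 6. Cache: [40(c=3) 76(c=6)]
  10. access 48: MISS. Cache: [48(c=1) 40(c=3) 76(c=6)]
  11. access 48: HIT, count now 2. Cache: [48(c=2) 40(c=3) 76(c=6)]
  12. access 48: HIT, count now 3. Cache: [40(c=3) 48(c=3) 76(c=6)]
  13. access 76: HIT, count now 7. Cache: [40(c=3) 48(c=3) 76(c=7)]
  14. access 76: HIT, count now 8. Cache: [40(c=3) 48(c=3) 76(c=8)]
  15. access 48: HIT, count now 4. Cache: [40(c=3) 48(c=4) 76(c=8)]
  16. access 48: HIT, count now 5. Cache: [40(c=3) 48(c=5) 76(c=8)]
  17. access 48: HIT, count now 6. Cache: [40(c=3) 48(c=6) 76(c=8)]
  18. access 48: HIT, count now 7. Cache: [40(c=3) 48(c=7) 76(c=8)]
  19. access 33: MISS. Cache: [33(c=1) 40(c=3) 48(c=7) 76(c=8)]
  20. access 48: HIT, count now 8. Cache: [33(c=1) 40(c=3) 76(c=8) 48(c=8)]
  21. access 48: HIT, count now 9. Cache: [33(c=1) 40(c=3) 76(c=8) 48(c=9)]
  22. access 33: HIT, count now 2. Cache: [33(c=2) 40(c=3) 76(c=8) 48(c=9)]
  23. access 33: HIT, count now 3. Cache: [40(c=3) 33(c=3) 76(c=8) 48(c=9)]
  24. access 48: HIT, count now 10. Cache: [40(c=3) 33(c=3) 76(c=8) 48(c=10)]
  25. access 40: HIT, count now 4. Cache: [33(c=3) 40(c=4) 76(c=8) 48(c=10)]
  26. access 33: HIT, count now 4. Cache: [40(c=4) 33(c=4) 76(c=8) 48(c=10)]
  27. access 82: MISS. Cache: [82(c=1) 40(c=4) 33(c=4) 76(c=8) 48(c=10)]
  28. access 33: HIT, count now 5. Cache: [82(c=1) 40(c=4) 33(c=5) 76(c=8) 48(c=10)]
  29. access 40: HIT, count now 5. Cache: [82(c=1) 33(c=5) 40(c=5) 76(c=8) 48(c=10)]
  30. access 48: HIT, count now 11. Cache: [82(c=1) 33(c=5) 40(c=5) 76(c=8) 48(c=11)]
  31. access 40: HIT, count now 6. Cache: [82(c=1) 33(c=5) 40(c=6) 76(c=8) 48(c=11)]
  32. access 33: HIT, count now 6. Cache: [82(c=1) 40(c=6) 33(c=6) 76(c=8) 48(c=11)]
  33. access 33: HIT, count now 7. Cache: [82(c=1) 40(c=6) 33(c=7) 76(c=8) 48(c=11)]
  34. access 40: HIT, count now 7. Cache: [82(c=1) 33(c=7) 40(c=7) 76(c=8) 48(c=11)]
  35. access 40: HIT, count now 8. Cache: [82(c=1) 33(c=7) 76(c=8) 40(c=8) 48(c=11)]
  36. access 33: HIT, count now 8. Cache: [82(c=1) 76(c=8) 40(c=8) 33(c=8) 48(c=11)]
  37. access 29: MISS, evict 82(c=1). Cache: [29(c=1) 76(c=8) 40(c=8) 33(c=8) 48(c=11)]
Total: 31 hits, 6 misses, 1 evictions

Answer: 29 76 40 33 48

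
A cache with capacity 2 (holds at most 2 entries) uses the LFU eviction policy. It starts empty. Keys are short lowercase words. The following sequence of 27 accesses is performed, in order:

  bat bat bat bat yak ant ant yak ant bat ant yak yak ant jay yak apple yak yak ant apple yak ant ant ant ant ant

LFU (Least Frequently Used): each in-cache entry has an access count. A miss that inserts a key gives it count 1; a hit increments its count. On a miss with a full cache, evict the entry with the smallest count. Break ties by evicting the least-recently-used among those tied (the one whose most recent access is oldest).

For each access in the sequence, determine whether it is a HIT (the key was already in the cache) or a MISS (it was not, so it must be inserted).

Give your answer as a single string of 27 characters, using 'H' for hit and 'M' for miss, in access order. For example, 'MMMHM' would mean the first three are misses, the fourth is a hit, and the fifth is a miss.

LFU simulation (capacity=2):
  1. access bat: MISS. Cache: [bat(c=1)]
  2. access bat: HIT, count now 2. Cache: [bat(c=2)]
  3. access bat: HIT, count now 3. Cache: [bat(c=3)]
  4. access bat: HIT, count now 4. Cache: [bat(c=4)]
  5. access yak: MISS. Cache: [yak(c=1) bat(c=4)]
  6. access ant: MISS, evict yak(c=1). Cache: [ant(c=1) bat(c=4)]
  7. access ant: HIT, count now 2. Cache: [ant(c=2) bat(c=4)]
  8. access yak: MISS, evict ant(c=2). Cache: [yak(c=1) bat(c=4)]
  9. access ant: MISS, evict yak(c=1). Cache: [ant(c=1) bat(c=4)]
  10. access bat: HIT, count now 5. Cache: [ant(c=1) bat(c=5)]
  11. access ant: HIT, count now 2. Cache: [ant(c=2) bat(c=5)]
  12. access yak: MISS, evict ant(c=2). Cache: [yak(c=1) bat(c=5)]
  13. access yak: HIT, count now 2. Cache: [yak(c=2) bat(c=5)]
  14. access ant: MISS, evict yak(c=2). Cache: [ant(c=1) bat(c=5)]
  15. access jay: MISS, evict ant(c=1). Cache: [jay(c=1) bat(c=5)]
  16. access yak: MISS, evict jay(c=1). Cache: [yak(c=1) bat(c=5)]
  17. access apple: MISS, evict yak(c=1). Cache: [apple(c=1) bat(c=5)]
  18. access yak: MISS, evict apple(c=1). Cache: [yak(c=1) bat(c=5)]
  19. access yak: HIT, count now 2. Cache: [yak(c=2) bat(c=5)]
  20. access ant: MISS, evict yak(c=2). Cache: [ant(c=1) bat(c=5)]
  21. access apple: MISS, evict ant(c=1). Cache: [apple(c=1) bat(c=5)]
  22. access yak: MISS, evict apple(c=1). Cache: [yak(c=1) bat(c=5)]
  23. access ant: MISS, evict yak(c=1). Cache: [ant(c=1) bat(c=5)]
  24. access ant: HIT, count now 2. Cache: [ant(c=2) bat(c=5)]
  25. access ant: HIT, count now 3. Cache: [ant(c=3) bat(c=5)]
  26. access ant: HIT, count now 4. Cache: [ant(c=4) bat(c=5)]
  27. access ant: HIT, count now 5. Cache: [bat(c=5) ant(c=5)]
Total: 12 hits, 15 misses, 13 evictions

Answer: MHHHMMHMMHHMHMMMMMHMMMMHHHH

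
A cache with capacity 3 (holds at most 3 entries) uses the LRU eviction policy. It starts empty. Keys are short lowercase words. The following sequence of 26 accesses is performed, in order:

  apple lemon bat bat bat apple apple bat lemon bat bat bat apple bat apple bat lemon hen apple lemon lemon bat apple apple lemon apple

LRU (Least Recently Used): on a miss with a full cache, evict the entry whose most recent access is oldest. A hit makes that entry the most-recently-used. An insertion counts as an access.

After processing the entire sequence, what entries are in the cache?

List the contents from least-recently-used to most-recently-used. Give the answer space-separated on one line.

LRU simulation (capacity=3):
  1. access apple: MISS. Cache (LRU->MRU): [apple]
  2. access lemon: MISS. Cache (LRU->MRU): [apple lemon]
  3. access bat: MISS. Cache (LRU->MRU): [apple lemon bat]
  4. access bat: HIT. Cache (LRU->MRU): [apple lemon bat]
  5. access bat: HIT. Cache (LRU->MRU): [apple lemon bat]
  6. access apple: HIT. Cache (LRU->MRU): [lemon bat apple]
  7. access apple: HIT. Cache (LRU->MRU): [lemon bat apple]
  8. access bat: HIT. Cache (LRU->MRU): [lemon apple bat]
  9. access lemon: HIT. Cache (LRU->MRU): [apple bat lemon]
  10. access bat: HIT. Cache (LRU->MRU): [apple lemon bat]
  11. access bat: HIT. Cache (LRU->MRU): [apple lemon bat]
  12. access bat: HIT. Cache (LRU->MRU): [apple lemon bat]
  13. access apple: HIT. Cache (LRU->MRU): [lemon bat apple]
  14. access bat: HIT. Cache (LRU->MRU): [lemon apple bat]
  15. access apple: HIT. Cache (LRU->MRU): [lemon bat apple]
  16. access bat: HIT. Cache (LRU->MRU): [lemon apple bat]
  17. access lemon: HIT. Cache (LRU->MRU): [apple bat lemon]
  18. access hen: MISS, evict apple. Cache (LRU->MRU): [bat lemon hen]
  19. access apple: MISS, evict bat. Cache (LRU->MRU): [lemon hen apple]
  20. access lemon: HIT. Cache (LRU->MRU): [hen apple lemon]
  21. access lemon: HIT. Cache (LRU->MRU): [hen apple lemon]
  22. access bat: MISS, evict hen. Cache (LRU->MRU): [apple lemon bat]
  23. access apple: HIT. Cache (LRU->MRU): [lemon bat apple]
  24. access apple: HIT. Cache (LRU->MRU): [lemon bat apple]
  25. access lemon: HIT. Cache (LRU->MRU): [bat apple lemon]
  26. access apple: HIT. Cache (LRU->MRU): [bat lemon apple]
Total: 20 hits, 6 misses, 3 evictions

Answer: bat lemon apple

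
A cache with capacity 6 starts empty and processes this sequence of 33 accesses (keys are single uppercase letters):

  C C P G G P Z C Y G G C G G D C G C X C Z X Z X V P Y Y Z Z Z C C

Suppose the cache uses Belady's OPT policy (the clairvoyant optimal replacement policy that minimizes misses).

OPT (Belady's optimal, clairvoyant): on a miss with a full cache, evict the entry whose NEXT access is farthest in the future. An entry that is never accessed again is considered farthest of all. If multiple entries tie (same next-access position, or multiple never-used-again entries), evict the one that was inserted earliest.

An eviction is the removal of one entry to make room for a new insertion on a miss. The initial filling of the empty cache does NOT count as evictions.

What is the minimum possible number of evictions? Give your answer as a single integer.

OPT (Belady) simulation (capacity=6):
  1. access C: MISS. Cache: [C]
  2. access C: HIT. Next use of C: step 8. Cache: [C]
  3. access P: MISS. Cache: [C P]
  4. access G: MISS. Cache: [C P G]
  5. access G: HIT. Next use of G: step 10. Cache: [C P G]
  6. access P: HIT. Next use of P: step 26. Cache: [C P G]
  7. access Z: MISS. Cache: [C P G Z]
  8. access C: HIT. Next use of C: step 12. Cache: [C P G Z]
  9. access Y: MISS. Cache: [C P G Z Y]
  10. access G: HIT. Next use of G: step 11. Cache: [C P G Z Y]
  11. access G: HIT. Next use of G: step 13. Cache: [C P G Z Y]
  12. access C: HIT. Next use of C: step 16. Cache: [C P G Z Y]
  13. access G: HIT. Next use of G: step 14. Cache: [C P G Z Y]
  14. access G: HIT. Next use of G: step 17. Cache: [C P G Z Y]
  15. access D: MISS. Cache: [C P G Z Y D]
  16. access C: HIT. Next use of C: step 18. Cache: [C P G Z Y D]
  17. access G: HIT. Next use of G: never. Cache: [C P G Z Y D]
  18. access C: HIT. Next use of C: step 20. Cache: [C P G Z Y D]
  19. access X: MISS, evict G (next use: never). Cache: [C P Z Y D X]
  20. access C: HIT. Next use of C: step 32. Cache: [C P Z Y D X]
  21. access Z: HIT. Next use of Z: step 23. Cache: [C P Z Y D X]
  22. access X: HIT. Next use of X: step 24. Cache: [C P Z Y D X]
  23. access Z: HIT. Next use of Z: step 29. Cache: [C P Z Y D X]
  24. access X: HIT. Next use of X: never. Cache: [C P Z Y D X]
  25. access V: MISS, evict D (next use: never). Cache: [C P Z Y X V]
  26. access P: HIT. Next use of P: never. Cache: [C P Z Y X V]
  27. access Y: HIT. Next use of Y: step 28. Cache: [C P Z Y X V]
  28. access Y: HIT. Next use of Y: never. Cache: [C P Z Y X V]
  29. access Z: HIT. Next use of Z: step 30. Cache: [C P Z Y X V]
  30. access Z: HIT. Next use of Z: step 31. Cache: [C P Z Y X V]
  31. access Z: HIT. Next use of Z: never. Cache: [C P Z Y X V]
  32. access C: HIT. Next use of C: step 33. Cache: [C P Z Y X V]
  33. access C: HIT. Next use of C: never. Cache: [C P Z Y X V]
Total: 25 hits, 8 misses, 2 evictions

Answer: 2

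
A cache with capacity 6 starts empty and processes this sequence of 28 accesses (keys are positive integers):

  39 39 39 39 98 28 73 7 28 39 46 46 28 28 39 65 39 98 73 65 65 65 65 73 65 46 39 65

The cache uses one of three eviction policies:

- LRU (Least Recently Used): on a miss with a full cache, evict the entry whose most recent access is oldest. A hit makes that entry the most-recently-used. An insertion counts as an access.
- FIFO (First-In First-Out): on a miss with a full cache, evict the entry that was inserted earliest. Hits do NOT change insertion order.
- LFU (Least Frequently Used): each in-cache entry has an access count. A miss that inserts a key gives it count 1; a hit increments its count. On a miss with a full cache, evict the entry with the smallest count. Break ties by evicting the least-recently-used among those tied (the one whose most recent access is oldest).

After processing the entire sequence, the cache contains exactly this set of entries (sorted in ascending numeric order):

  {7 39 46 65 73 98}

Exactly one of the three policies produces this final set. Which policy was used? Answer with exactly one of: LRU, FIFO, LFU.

Simulating under each policy and comparing final sets:
  LRU: final set = {28 39 46 65 73 98} -> differs
  FIFO: final set = {7 39 46 65 73 98} -> MATCHES target
  LFU: final set = {28 39 46 65 73 98} -> differs
Only FIFO produces the target set.

Answer: FIFO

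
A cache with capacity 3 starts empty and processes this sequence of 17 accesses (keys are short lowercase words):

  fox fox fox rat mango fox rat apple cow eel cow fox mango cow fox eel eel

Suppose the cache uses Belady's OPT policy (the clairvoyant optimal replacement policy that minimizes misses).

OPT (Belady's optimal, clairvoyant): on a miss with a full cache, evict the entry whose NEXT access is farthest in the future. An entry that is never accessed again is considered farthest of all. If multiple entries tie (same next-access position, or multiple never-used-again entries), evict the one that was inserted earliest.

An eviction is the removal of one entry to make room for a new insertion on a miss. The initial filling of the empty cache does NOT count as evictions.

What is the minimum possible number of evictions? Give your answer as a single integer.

OPT (Belady) simulation (capacity=3):
  1. access fox: MISS. Cache: [fox]
  2. access fox: HIT. Next use of fox: step 3. Cache: [fox]
  3. access fox: HIT. Next use of fox: step 6. Cache: [fox]
  4. access rat: MISS. Cache: [fox rat]
  5. access mango: MISS. Cache: [fox rat mango]
  6. access fox: HIT. Next use of fox: step 12. Cache: [fox rat mango]
  7. access rat: HIT. Next use of rat: never. Cache: [fox rat mango]
  8. access apple: MISS, evict rat (next use: never). Cache: [fox mango apple]
  9. access cow: MISS, evict apple (next use: never). Cache: [fox mango cow]
  10. access eel: MISS, evict mango (next use: step 13). Cache: [fox cow eel]
  11. access cow: HIT. Next use of cow: step 14. Cache: [fox cow eel]
  12. access fox: HIT. Next use of fox: step 15. Cache: [fox cow eel]
  13. access mango: MISS, evict eel (next use: step 16). Cache: [fox cow mango]
  14. access cow: HIT. Next use of cow: never. Cache: [fox cow mango]
  15. access fox: HIT. Next use of fox: never. Cache: [fox cow mango]
  16. access eel: MISS, evict fox (next use: never). Cache: [cow mango eel]
  17. access eel: HIT. Next use of eel: never. Cache: [cow mango eel]
Total: 9 hits, 8 misses, 5 evictions

Answer: 5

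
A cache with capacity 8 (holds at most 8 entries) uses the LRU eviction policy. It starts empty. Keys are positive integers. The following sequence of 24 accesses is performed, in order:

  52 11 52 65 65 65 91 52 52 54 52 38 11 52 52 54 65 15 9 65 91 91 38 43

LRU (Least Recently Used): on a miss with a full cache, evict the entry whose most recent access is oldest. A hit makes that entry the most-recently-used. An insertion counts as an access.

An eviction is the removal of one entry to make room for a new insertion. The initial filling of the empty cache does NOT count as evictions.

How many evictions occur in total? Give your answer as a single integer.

Answer: 1

Derivation:
LRU simulation (capacity=8):
  1. access 52: MISS. Cache (LRU->MRU): [52]
  2. access 11: MISS. Cache (LRU->MRU): [52 11]
  3. access 52: HIT. Cache (LRU->MRU): [11 52]
  4. access 65: MISS. Cache (LRU->MRU): [11 52 65]
  5. access 65: HIT. Cache (LRU->MRU): [11 52 65]
  6. access 65: HIT. Cache (LRU->MRU): [11 52 65]
  7. access 91: MISS. Cache (LRU->MRU): [11 52 65 91]
  8. access 52: HIT. Cache (LRU->MRU): [11 65 91 52]
  9. access 52: HIT. Cache (LRU->MRU): [11 65 91 52]
  10. access 54: MISS. Cache (LRU->MRU): [11 65 91 52 54]
  11. access 52: HIT. Cache (LRU->MRU): [11 65 91 54 52]
  12. access 38: MISS. Cache (LRU->MRU): [11 65 91 54 52 38]
  13. access 11: HIT. Cache (LRU->MRU): [65 91 54 52 38 11]
  14. access 52: HIT. Cache (LRU->MRU): [65 91 54 38 11 52]
  15. access 52: HIT. Cache (LRU->MRU): [65 91 54 38 11 52]
  16. access 54: HIT. Cache (LRU->MRU): [65 91 38 11 52 54]
  17. access 65: HIT. Cache (LRU->MRU): [91 38 11 52 54 65]
  18. access 15: MISS. Cache (LRU->MRU): [91 38 11 52 54 65 15]
  19. access 9: MISS. Cache (LRU->MRU): [91 38 11 52 54 65 15 9]
  20. access 65: HIT. Cache (LRU->MRU): [91 38 11 52 54 15 9 65]
  21. access 91: HIT. Cache (LRU->MRU): [38 11 52 54 15 9 65 91]
  22. access 91: HIT. Cache (LRU->MRU): [38 11 52 54 15 9 65 91]
  23. access 38: HIT. Cache (LRU->MRU): [11 52 54 15 9 65 91 38]
  24. access 43: MISS, evict 11. Cache (LRU->MRU): [52 54 15 9 65 91 38 43]
Total: 15 hits, 9 misses, 1 evictions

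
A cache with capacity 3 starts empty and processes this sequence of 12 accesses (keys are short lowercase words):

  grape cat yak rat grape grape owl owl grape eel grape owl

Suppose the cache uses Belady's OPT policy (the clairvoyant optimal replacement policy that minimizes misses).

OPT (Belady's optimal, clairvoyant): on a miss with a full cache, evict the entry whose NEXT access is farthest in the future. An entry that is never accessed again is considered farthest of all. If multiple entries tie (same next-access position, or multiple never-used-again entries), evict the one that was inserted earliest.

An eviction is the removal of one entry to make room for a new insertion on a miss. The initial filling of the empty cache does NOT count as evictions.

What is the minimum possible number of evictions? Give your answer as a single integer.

Answer: 3

Derivation:
OPT (Belady) simulation (capacity=3):
  1. access grape: MISS. Cache: [grape]
  2. access cat: MISS. Cache: [grape cat]
  3. access yak: MISS. Cache: [grape cat yak]
  4. access rat: MISS, evict cat (next use: never). Cache: [grape yak rat]
  5. access grape: HIT. Next use of grape: step 6. Cache: [grape yak rat]
  6. access grape: HIT. Next use of grape: step 9. Cache: [grape yak rat]
  7. access owl: MISS, evict yak (next use: never). Cache: [grape rat owl]
  8. access owl: HIT. Next use of owl: step 12. Cache: [grape rat owl]
  9. access grape: HIT. Next use of grape: step 11. Cache: [grape rat owl]
  10. access eel: MISS, evict rat (next use: never). Cache: [grape owl eel]
  11. access grape: HIT. Next use of grape: never. Cache: [grape owl eel]
  12. access owl: HIT. Next use of owl: never. Cache: [grape owl eel]
Total: 6 hits, 6 misses, 3 evictions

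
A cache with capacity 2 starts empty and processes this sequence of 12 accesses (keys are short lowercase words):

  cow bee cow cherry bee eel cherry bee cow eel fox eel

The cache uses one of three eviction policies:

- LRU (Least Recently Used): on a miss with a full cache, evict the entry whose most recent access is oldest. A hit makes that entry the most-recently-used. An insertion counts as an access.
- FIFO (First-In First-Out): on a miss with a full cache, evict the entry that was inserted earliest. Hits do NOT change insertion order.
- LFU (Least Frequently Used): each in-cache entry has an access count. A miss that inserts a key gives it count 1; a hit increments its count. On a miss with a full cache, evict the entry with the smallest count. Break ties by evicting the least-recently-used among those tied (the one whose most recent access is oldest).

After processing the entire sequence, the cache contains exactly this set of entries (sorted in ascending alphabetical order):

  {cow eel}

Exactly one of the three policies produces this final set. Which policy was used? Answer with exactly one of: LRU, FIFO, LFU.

Answer: LFU

Derivation:
Simulating under each policy and comparing final sets:
  LRU: final set = {eel fox} -> differs
  FIFO: final set = {eel fox} -> differs
  LFU: final set = {cow eel} -> MATCHES target
Only LFU produces the target set.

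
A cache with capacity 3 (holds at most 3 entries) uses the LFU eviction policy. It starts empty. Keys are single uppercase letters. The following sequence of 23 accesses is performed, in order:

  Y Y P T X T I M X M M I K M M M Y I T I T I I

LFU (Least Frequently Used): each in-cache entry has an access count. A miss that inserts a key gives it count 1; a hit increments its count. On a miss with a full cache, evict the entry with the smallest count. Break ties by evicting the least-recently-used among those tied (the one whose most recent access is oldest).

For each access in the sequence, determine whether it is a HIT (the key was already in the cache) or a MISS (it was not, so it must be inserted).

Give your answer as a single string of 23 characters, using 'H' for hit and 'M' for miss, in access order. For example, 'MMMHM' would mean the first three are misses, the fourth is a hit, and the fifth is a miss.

Answer: MHMMMHMMMMHMMHHHMMHHHHH

Derivation:
LFU simulation (capacity=3):
  1. access Y: MISS. Cache: [Y(c=1)]
  2. access Y: HIT, count now 2. Cache: [Y(c=2)]
  3. access P: MISS. Cache: [P(c=1) Y(c=2)]
  4. access T: MISS. Cache: [P(c=1) T(c=1) Y(c=2)]
  5. access X: MISS, evict P(c=1). Cache: [T(c=1) X(c=1) Y(c=2)]
  6. access T: HIT, count now 2. Cache: [X(c=1) Y(c=2) T(c=2)]
  7. access I: MISS, evict X(c=1). Cache: [I(c=1) Y(c=2) T(c=2)]
  8. access M: MISS, evict I(c=1). Cache: [M(c=1) Y(c=2) T(c=2)]
  9. access X: MISS, evict M(c=1). Cache: [X(c=1) Y(c=2) T(c=2)]
  10. access M: MISS, evict X(c=1). Cache: [M(c=1) Y(c=2) T(c=2)]
  11. access M: HIT, count now 2. Cache: [Y(c=2) T(c=2) M(c=2)]
  12. access I: MISS, evict Y(c=2). Cache: [I(c=1) T(c=2) M(c=2)]
  13. access K: MISS, evict I(c=1). Cache: [K(c=1) T(c=2) M(c=2)]
  14. access M: HIT, count now 3. Cache: [K(c=1) T(c=2) M(c=3)]
  15. access M: HIT, count now 4. Cache: [K(c=1) T(c=2) M(c=4)]
  16. access M: HIT, count now 5. Cache: [K(c=1) T(c=2) M(c=5)]
  17. access Y: MISS, evict K(c=1). Cache: [Y(c=1) T(c=2) M(c=5)]
  18. access I: MISS, evict Y(c=1). Cache: [I(c=1) T(c=2) M(c=5)]
  19. access T: HIT, count now 3. Cache: [I(c=1) T(c=3) M(c=5)]
  20. access I: HIT, count now 2. Cache: [I(c=2) T(c=3) M(c=5)]
  21. access T: HIT, count now 4. Cache: [I(c=2) T(c=4) M(c=5)]
  22. access I: HIT, count now 3. Cache: [I(c=3) T(c=4) M(c=5)]
  23. access I: HIT, count now 4. Cache: [T(c=4) I(c=4) M(c=5)]
Total: 11 hits, 12 misses, 9 evictions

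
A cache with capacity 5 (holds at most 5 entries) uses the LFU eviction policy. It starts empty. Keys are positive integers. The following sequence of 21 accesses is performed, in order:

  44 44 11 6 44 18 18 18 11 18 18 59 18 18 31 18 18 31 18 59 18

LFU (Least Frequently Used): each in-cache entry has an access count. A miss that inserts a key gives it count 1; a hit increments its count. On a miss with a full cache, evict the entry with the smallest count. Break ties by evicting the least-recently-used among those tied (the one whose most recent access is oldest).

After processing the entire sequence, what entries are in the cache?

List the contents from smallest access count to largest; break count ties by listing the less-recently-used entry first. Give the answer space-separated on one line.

Answer: 11 31 59 44 18

Derivation:
LFU simulation (capacity=5):
  1. access 44: MISS. Cache: [44(c=1)]
  2. access 44: HIT, count now 2. Cache: [44(c=2)]
  3. access 11: MISS. Cache: [11(c=1) 44(c=2)]
  4. access 6: MISS. Cache: [11(c=1) 6(c=1) 44(c=2)]
  5. access 44: HIT, count now 3. Cache: [11(c=1) 6(c=1) 44(c=3)]
  6. access 18: MISS. Cache: [11(c=1) 6(c=1) 18(c=1) 44(c=3)]
  7. access 18: HIT, count now 2. Cache: [11(c=1) 6(c=1) 18(c=2) 44(c=3)]
  8. access 18: HIT, count now 3. Cache: [11(c=1) 6(c=1) 44(c=3) 18(c=3)]
  9. access 11: HIT, count now 2. Cache: [6(c=1) 11(c=2) 44(c=3) 18(c=3)]
  10. access 18: HIT, count now 4. Cache: [6(c=1) 11(c=2) 44(c=3) 18(c=4)]
  11. access 18: HIT, count now 5. Cache: [6(c=1) 11(c=2) 44(c=3) 18(c=5)]
  12. access 59: MISS. Cache: [6(c=1) 59(c=1) 11(c=2) 44(c=3) 18(c=5)]
  13. access 18: HIT, count now 6. Cache: [6(c=1) 59(c=1) 11(c=2) 44(c=3) 18(c=6)]
  14. access 18: HIT, count now 7. Cache: [6(c=1) 59(c=1) 11(c=2) 44(c=3) 18(c=7)]
  15. access 31: MISS, evict 6(c=1). Cache: [59(c=1) 31(c=1) 11(c=2) 44(c=3) 18(c=7)]
  16. access 18: HIT, count now 8. Cache: [59(c=1) 31(c=1) 11(c=2) 44(c=3) 18(c=8)]
  17. access 18: HIT, count now 9. Cache: [59(c=1) 31(c=1) 11(c=2) 44(c=3) 18(c=9)]
  18. access 31: HIT, count now 2. Cache: [59(c=1) 11(c=2) 31(c=2) 44(c=3) 18(c=9)]
  19. access 18: HIT, count now 10. Cache: [59(c=1) 11(c=2) 31(c=2) 44(c=3) 18(c=10)]
  20. access 59: HIT, count now 2. Cache: [11(c=2) 31(c=2) 59(c=2) 44(c=3) 18(c=10)]
  21. access 18: HIT, count now 11. Cache: [11(c=2) 31(c=2) 59(c=2) 44(c=3) 18(c=11)]
Total: 15 hits, 6 misses, 1 evictions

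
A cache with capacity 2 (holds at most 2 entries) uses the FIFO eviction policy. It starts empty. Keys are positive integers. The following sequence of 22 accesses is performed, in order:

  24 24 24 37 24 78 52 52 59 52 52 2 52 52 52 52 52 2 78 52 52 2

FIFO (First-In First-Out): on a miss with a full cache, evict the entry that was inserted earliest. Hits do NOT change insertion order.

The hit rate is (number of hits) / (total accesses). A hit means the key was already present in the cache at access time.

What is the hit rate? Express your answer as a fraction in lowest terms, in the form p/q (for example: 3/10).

Answer: 13/22

Derivation:
FIFO simulation (capacity=2):
  1. access 24: MISS. Cache (old->new): [24]
  2. access 24: HIT. Cache (old->new): [24]
  3. access 24: HIT. Cache (old->new): [24]
  4. access 37: MISS. Cache (old->new): [24 37]
  5. access 24: HIT. Cache (old->new): [24 37]
  6. access 78: MISS, evict 24. Cache (old->new): [37 78]
  7. access 52: MISS, evict 37. Cache (old->new): [78 52]
  8. access 52: HIT. Cache (old->new): [78 52]
  9. access 59: MISS, evict 78. Cache (old->new): [52 59]
  10. access 52: HIT. Cache (old->new): [52 59]
  11. access 52: HIT. Cache (old->new): [52 59]
  12. access 2: MISS, evict 52. Cache (old->new): [59 2]
  13. access 52: MISS, evict 59. Cache (old->new): [2 52]
  14. access 52: HIT. Cache (old->new): [2 52]
  15. access 52: HIT. Cache (old->new): [2 52]
  16. access 52: HIT. Cache (old->new): [2 52]
  17. access 52: HIT. Cache (old->new): [2 52]
  18. access 2: HIT. Cache (old->new): [2 52]
  19. access 78: MISS, evict 2. Cache (old->new): [52 78]
  20. access 52: HIT. Cache (old->new): [52 78]
  21. access 52: HIT. Cache (old->new): [52 78]
  22. access 2: MISS, evict 52. Cache (old->new): [78 2]
Total: 13 hits, 9 misses, 7 evictions

Hit rate = 13/22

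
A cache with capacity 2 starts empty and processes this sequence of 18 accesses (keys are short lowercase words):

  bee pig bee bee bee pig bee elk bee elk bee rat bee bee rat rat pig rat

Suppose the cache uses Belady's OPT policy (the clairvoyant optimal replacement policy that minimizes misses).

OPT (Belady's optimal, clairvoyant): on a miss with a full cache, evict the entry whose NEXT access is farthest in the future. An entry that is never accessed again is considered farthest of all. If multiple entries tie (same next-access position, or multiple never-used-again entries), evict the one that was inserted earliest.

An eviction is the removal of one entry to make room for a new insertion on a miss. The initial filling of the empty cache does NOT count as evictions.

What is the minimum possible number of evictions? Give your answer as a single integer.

Answer: 3

Derivation:
OPT (Belady) simulation (capacity=2):
  1. access bee: MISS. Cache: [bee]
  2. access pig: MISS. Cache: [bee pig]
  3. access bee: HIT. Next use of bee: step 4. Cache: [bee pig]
  4. access bee: HIT. Next use of bee: step 5. Cache: [bee pig]
  5. access bee: HIT. Next use of bee: step 7. Cache: [bee pig]
  6. access pig: HIT. Next use of pig: step 17. Cache: [bee pig]
  7. access bee: HIT. Next use of bee: step 9. Cache: [bee pig]
  8. access elk: MISS, evict pig (next use: step 17). Cache: [bee elk]
  9. access bee: HIT. Next use of bee: step 11. Cache: [bee elk]
  10. access elk: HIT. Next use of elk: never. Cache: [bee elk]
  11. access bee: HIT. Next use of bee: step 13. Cache: [bee elk]
  12. access rat: MISS, evict elk (next use: never). Cache: [bee rat]
  13. access bee: HIT. Next use of bee: step 14. Cache: [bee rat]
  14. access bee: HIT. Next use of bee: never. Cache: [bee rat]
  15. access rat: HIT. Next use of rat: step 16. Cache: [bee rat]
  16. access rat: HIT. Next use of rat: step 18. Cache: [bee rat]
  17. access pig: MISS, evict bee (next use: never). Cache: [rat pig]
  18. access rat: HIT. Next use of rat: never. Cache: [rat pig]
Total: 13 hits, 5 misses, 3 evictions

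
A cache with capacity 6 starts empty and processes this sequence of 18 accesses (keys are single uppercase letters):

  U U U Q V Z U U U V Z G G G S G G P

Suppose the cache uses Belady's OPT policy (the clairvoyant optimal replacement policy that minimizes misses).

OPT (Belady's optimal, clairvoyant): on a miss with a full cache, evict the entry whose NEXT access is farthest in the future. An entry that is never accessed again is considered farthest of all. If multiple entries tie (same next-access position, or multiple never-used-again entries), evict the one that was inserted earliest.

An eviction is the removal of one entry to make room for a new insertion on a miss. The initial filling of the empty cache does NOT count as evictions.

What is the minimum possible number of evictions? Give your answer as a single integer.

OPT (Belady) simulation (capacity=6):
  1. access U: MISS. Cache: [U]
  2. access U: HIT. Next use of U: step 3. Cache: [U]
  3. access U: HIT. Next use of U: step 7. Cache: [U]
  4. access Q: MISS. Cache: [U Q]
  5. access V: MISS. Cache: [U Q V]
  6. access Z: MISS. Cache: [U Q V Z]
  7. access U: HIT. Next use of U: step 8. Cache: [U Q V Z]
  8. access U: HIT. Next use of U: step 9. Cache: [U Q V Z]
  9. access U: HIT. Next use of U: never. Cache: [U Q V Z]
  10. access V: HIT. Next use of V: never. Cache: [U Q V Z]
  11. access Z: HIT. Next use of Z: never. Cache: [U Q V Z]
  12. access G: MISS. Cache: [U Q V Z G]
  13. access G: HIT. Next use of G: step 14. Cache: [U Q V Z G]
  14. access G: HIT. Next use of G: step 16. Cache: [U Q V Z G]
  15. access S: MISS. Cache: [U Q V Z G S]
  16. access G: HIT. Next use of G: step 17. Cache: [U Q V Z G S]
  17. access G: HIT. Next use of G: never. Cache: [U Q V Z G S]
  18. access P: MISS, evict U (next use: never). Cache: [Q V Z G S P]
Total: 11 hits, 7 misses, 1 evictions

Answer: 1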